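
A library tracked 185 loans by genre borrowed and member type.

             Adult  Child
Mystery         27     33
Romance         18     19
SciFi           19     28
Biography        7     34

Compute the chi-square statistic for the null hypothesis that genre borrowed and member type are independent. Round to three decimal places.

Row totals: 60, 37, 47, 41. Column totals: 71, 114. Grand total N = 185.
Expected counts (row total × column total / N):
  Mystery, Adult: 60×71/185 = 23.0270
  Mystery, Child: 60×114/185 = 36.9730
  Romance, Adult: 37×71/185 = 14.2000
  Romance, Child: 37×114/185 = 22.8000
  SciFi, Adult: 47×71/185 = 18.0378
  SciFi, Child: 47×114/185 = 28.9622
  Biography, Adult: 41×71/185 = 15.7351
  Biography, Child: 41×114/185 = 25.2649
Contributions (O − E)²/E:
  (27 − 23.0270)²/23.0270 = 0.6855
  (33 − 36.9730)²/36.9730 = 0.4269
  (18 − 14.2000)²/14.2000 = 1.0169
  (19 − 22.8000)²/22.8000 = 0.6333
  (19 − 18.0378)²/18.0378 = 0.0513
  (28 − 28.9622)²/28.9622 = 0.0320
  (7 − 15.7351)²/15.7351 = 4.8492
  (34 − 25.2649)²/25.2649 = 3.0201
χ² = 0.6855 + 0.4269 + 1.0169 + 0.6333 + 0.0513 + 0.0320 + 4.8492 + 3.0201 = 10.715

10.715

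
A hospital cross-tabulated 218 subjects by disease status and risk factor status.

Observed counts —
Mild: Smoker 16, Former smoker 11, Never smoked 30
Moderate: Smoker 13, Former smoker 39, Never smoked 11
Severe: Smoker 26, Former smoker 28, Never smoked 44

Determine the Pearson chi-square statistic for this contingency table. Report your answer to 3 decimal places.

Row totals: 57, 63, 98. Column totals: 55, 78, 85. Grand total N = 218.
Expected counts (row total × column total / N):
  Mild, Smoker: 57×55/218 = 14.3807
  Mild, Former smoker: 57×78/218 = 20.3945
  Mild, Never smoked: 57×85/218 = 22.2248
  Moderate, Smoker: 63×55/218 = 15.8945
  Moderate, Former smoker: 63×78/218 = 22.5413
  Moderate, Never smoked: 63×85/218 = 24.5642
  Severe, Smoker: 98×55/218 = 24.7248
  Severe, Former smoker: 98×78/218 = 35.0642
  Severe, Never smoked: 98×85/218 = 38.2110
Contributions (O − E)²/E:
  (16 − 14.3807)²/14.3807 = 0.1823
  (11 − 20.3945)²/20.3945 = 4.3275
  (30 − 22.2248)²/22.2248 = 2.7201
  (13 − 15.8945)²/15.8945 = 0.5271
  (39 − 22.5413)²/22.5413 = 12.0174
  (11 − 24.5642)²/24.5642 = 7.4901
  (26 − 24.7248)²/24.7248 = 0.0658
  (28 − 35.0642)²/35.0642 = 1.4232
  (44 − 38.2110)²/38.2110 = 0.8770
χ² = 0.1823 + 4.3275 + 2.7201 + 0.5271 + 12.0174 + 7.4901 + 0.0658 + 1.4232 + 0.8770 = 29.631

29.631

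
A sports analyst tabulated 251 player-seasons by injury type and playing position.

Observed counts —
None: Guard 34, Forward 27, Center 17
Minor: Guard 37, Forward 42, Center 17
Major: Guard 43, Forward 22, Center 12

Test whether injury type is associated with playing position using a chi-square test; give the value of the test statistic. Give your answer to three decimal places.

Row totals: 78, 96, 77. Column totals: 114, 91, 46. Grand total N = 251.
Expected counts (row total × column total / N):
  None, Guard: 78×114/251 = 35.4263
  None, Forward: 78×91/251 = 28.2789
  None, Center: 78×46/251 = 14.2948
  Minor, Guard: 96×114/251 = 43.6016
  Minor, Forward: 96×91/251 = 34.8048
  Minor, Center: 96×46/251 = 17.5936
  Major, Guard: 77×114/251 = 34.9721
  Major, Forward: 77×91/251 = 27.9163
  Major, Center: 77×46/251 = 14.1116
Contributions (O − E)²/E:
  (34 − 35.4263)²/35.4263 = 0.0574
  (27 − 28.2789)²/28.2789 = 0.0578
  (17 − 14.2948)²/14.2948 = 0.5119
  (37 − 43.6016)²/43.6016 = 0.9995
  (42 − 34.8048)²/34.8048 = 1.4875
  (17 − 17.5936)²/17.5936 = 0.0200
  (43 − 34.9721)²/34.9721 = 1.8428
  (22 − 27.9163)²/27.9163 = 1.2538
  (12 − 14.1116)²/14.1116 = 0.3160
χ² = 0.0574 + 0.0578 + 0.5119 + 0.9995 + 1.4875 + 0.0200 + 1.8428 + 1.2538 + 0.3160 = 6.547

6.547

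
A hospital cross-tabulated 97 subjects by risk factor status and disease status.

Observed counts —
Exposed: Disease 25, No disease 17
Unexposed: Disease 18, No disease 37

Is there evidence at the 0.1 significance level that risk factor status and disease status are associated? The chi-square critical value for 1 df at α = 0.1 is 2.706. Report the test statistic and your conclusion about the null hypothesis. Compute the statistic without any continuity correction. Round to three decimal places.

6.929; reject H₀

Row totals: 42, 55. Column totals: 43, 54. Grand total N = 97.
Expected counts (row total × column total / N):
  Exposed, Disease: 42×43/97 = 18.6186
  Exposed, No disease: 42×54/97 = 23.3814
  Unexposed, Disease: 55×43/97 = 24.3814
  Unexposed, No disease: 55×54/97 = 30.6186
Contributions (O − E)²/E:
  (25 − 18.6186)²/18.6186 = 2.1872
  (17 − 23.3814)²/23.3814 = 1.7417
  (18 − 24.3814)²/24.3814 = 1.6702
  (37 − 30.6186)²/30.6186 = 1.3300
χ² = 2.1872 + 1.7417 + 1.6702 + 1.3300 = 6.929
df = (2−1)(2−1) = 1. Since 6.929 > 2.706, reject the null hypothesis of independence at α = 0.1.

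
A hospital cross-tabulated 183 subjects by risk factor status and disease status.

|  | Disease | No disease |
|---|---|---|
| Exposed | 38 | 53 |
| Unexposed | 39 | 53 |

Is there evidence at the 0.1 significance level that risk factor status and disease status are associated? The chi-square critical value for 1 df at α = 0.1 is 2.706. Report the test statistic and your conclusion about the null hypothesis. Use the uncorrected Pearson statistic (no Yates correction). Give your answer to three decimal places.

Row totals: 91, 92. Column totals: 77, 106. Grand total N = 183.
Expected counts (row total × column total / N):
  Exposed, Disease: 91×77/183 = 38.2896
  Exposed, No disease: 91×106/183 = 52.7104
  Unexposed, Disease: 92×77/183 = 38.7104
  Unexposed, No disease: 92×106/183 = 53.2896
Contributions (O − E)²/E:
  (38 − 38.2896)²/38.2896 = 0.0022
  (53 − 52.7104)²/52.7104 = 0.0016
  (39 − 38.7104)²/38.7104 = 0.0022
  (53 − 53.2896)²/53.2896 = 0.0016
χ² = 0.0022 + 0.0016 + 0.0022 + 0.0016 = 0.008
df = (2−1)(2−1) = 1. Since 0.008 < 2.706, fail to reject the null hypothesis of independence at α = 0.1.

0.008; fail to reject H₀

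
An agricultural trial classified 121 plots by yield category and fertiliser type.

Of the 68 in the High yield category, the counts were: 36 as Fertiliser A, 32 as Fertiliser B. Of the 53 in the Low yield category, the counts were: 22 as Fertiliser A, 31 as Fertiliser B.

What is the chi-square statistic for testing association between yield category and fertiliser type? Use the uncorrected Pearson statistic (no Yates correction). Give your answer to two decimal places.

Row totals: 68, 53. Column totals: 58, 63. Grand total N = 121.
Expected counts (row total × column total / N):
  High yield, Fertiliser A: 68×58/121 = 32.595
  High yield, Fertiliser B: 68×63/121 = 35.405
  Low yield, Fertiliser A: 53×58/121 = 25.405
  Low yield, Fertiliser B: 53×63/121 = 27.595
Contributions (O − E)²/E:
  (36 − 32.595)²/32.595 = 0.3557
  (32 − 35.405)²/35.405 = 0.3275
  (22 − 25.405)²/25.405 = 0.4564
  (31 − 27.595)²/27.595 = 0.4201
χ² = 0.3557 + 0.3275 + 0.4564 + 0.4201 = 1.56

1.56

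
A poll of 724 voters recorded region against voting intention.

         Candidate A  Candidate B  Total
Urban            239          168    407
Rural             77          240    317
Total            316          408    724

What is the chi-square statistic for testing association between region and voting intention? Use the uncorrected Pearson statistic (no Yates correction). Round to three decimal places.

Grand total N = 724.
Expected counts (row total × column total / N):
  Urban, Candidate A: 407×316/724 = 177.6409
  Urban, Candidate B: 407×408/724 = 229.3591
  Rural, Candidate A: 317×316/724 = 138.3591
  Rural, Candidate B: 317×408/724 = 178.6409
Contributions (O − E)²/E:
  (239 − 177.6409)²/177.6409 = 21.1941
  (168 − 229.3591)²/229.3591 = 16.4150
  (77 − 138.3591)²/138.3591 = 27.2114
  (240 − 178.6409)²/178.6409 = 21.0755
χ² = 21.1941 + 16.4150 + 27.2114 + 21.0755 = 85.896

85.896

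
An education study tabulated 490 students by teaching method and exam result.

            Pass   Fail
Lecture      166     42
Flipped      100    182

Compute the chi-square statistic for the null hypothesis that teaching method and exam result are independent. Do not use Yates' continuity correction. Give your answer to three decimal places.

Row totals: 208, 282. Column totals: 266, 224. Grand total N = 490.
Expected counts (row total × column total / N):
  Lecture, Pass: 208×266/490 = 112.9143
  Lecture, Fail: 208×224/490 = 95.0857
  Flipped, Pass: 282×266/490 = 153.0857
  Flipped, Fail: 282×224/490 = 128.9143
Contributions (O − E)²/E:
  (166 − 112.9143)²/112.9143 = 24.9578
  (42 − 95.0857)²/95.0857 = 29.6374
  (100 − 153.0857)²/153.0857 = 18.4086
  (182 − 128.9143)²/128.9143 = 21.8602
χ² = 24.9578 + 29.6374 + 18.4086 + 21.8602 = 94.864

94.864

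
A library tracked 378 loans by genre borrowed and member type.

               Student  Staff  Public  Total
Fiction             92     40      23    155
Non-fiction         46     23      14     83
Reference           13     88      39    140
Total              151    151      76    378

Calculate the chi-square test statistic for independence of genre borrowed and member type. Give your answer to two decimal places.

88.56

Grand total N = 378.
Expected counts (row total × column total / N):
  Fiction, Student: 155×151/378 = 61.918
  Fiction, Staff: 155×151/378 = 61.918
  Fiction, Public: 155×76/378 = 31.164
  Non-fiction, Student: 83×151/378 = 33.156
  Non-fiction, Staff: 83×151/378 = 33.156
  Non-fiction, Public: 83×76/378 = 16.688
  Reference, Student: 140×151/378 = 55.926
  Reference, Staff: 140×151/378 = 55.926
  Reference, Public: 140×76/378 = 28.148
Contributions (O − E)²/E:
  (92 − 61.918)²/61.918 = 14.6149
  (40 − 61.918)²/61.918 = 7.7586
  (23 − 31.164)²/31.164 = 2.1387
  (46 − 33.156)²/33.156 = 4.9755
  (23 − 33.156)²/33.156 = 3.1109
  (14 − 16.688)²/16.688 = 0.4330
  (13 − 55.926)²/55.926 = 32.9479
  (88 − 55.926)²/55.926 = 18.3947
  (39 − 28.148)²/28.148 = 4.1838
χ² = 14.6149 + 7.7586 + 2.1387 + 4.9755 + 3.1109 + 0.4330 + 32.9479 + 18.3947 + 4.1838 = 88.56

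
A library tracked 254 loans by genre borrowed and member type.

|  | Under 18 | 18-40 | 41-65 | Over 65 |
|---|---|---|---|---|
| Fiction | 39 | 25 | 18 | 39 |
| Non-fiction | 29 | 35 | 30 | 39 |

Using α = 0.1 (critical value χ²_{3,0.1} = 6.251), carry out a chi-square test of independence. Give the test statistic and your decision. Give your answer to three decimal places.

5.583; fail to reject H₀

Row totals: 121, 133. Column totals: 68, 60, 48, 78. Grand total N = 254.
Expected counts (row total × column total / N):
  Fiction, Under 18: 121×68/254 = 32.3937
  Fiction, 18-40: 121×60/254 = 28.5827
  Fiction, 41-65: 121×48/254 = 22.8661
  Fiction, Over 65: 121×78/254 = 37.1575
  Non-fiction, Under 18: 133×68/254 = 35.6063
  Non-fiction, 18-40: 133×60/254 = 31.4173
  Non-fiction, 41-65: 133×48/254 = 25.1339
  Non-fiction, Over 65: 133×78/254 = 40.8425
Contributions (O − E)²/E:
  (39 − 32.3937)²/32.3937 = 1.3473
  (25 − 28.5827)²/28.5827 = 0.4491
  (18 − 22.8661)²/22.8661 = 1.0355
  (39 − 37.1575)²/37.1575 = 0.0914
  (29 − 35.6063)²/35.6063 = 1.2257
  (35 − 31.4173)²/31.4173 = 0.4086
  (30 − 25.1339)²/25.1339 = 0.9421
  (39 − 40.8425)²/40.8425 = 0.0831
χ² = 1.3473 + 0.4491 + 1.0355 + 0.0914 + 1.2257 + 0.4086 + 0.9421 + 0.0831 = 5.583
df = (2−1)(4−1) = 3. Since 5.583 < 6.251, fail to reject the null hypothesis of independence at α = 0.1.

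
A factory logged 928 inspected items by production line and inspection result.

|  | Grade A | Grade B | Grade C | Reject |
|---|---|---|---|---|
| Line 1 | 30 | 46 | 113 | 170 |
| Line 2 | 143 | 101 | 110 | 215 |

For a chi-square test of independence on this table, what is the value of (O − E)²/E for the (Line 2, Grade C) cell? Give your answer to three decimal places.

5.226

Row total (Line 2) = 569; column total (Grade C) = 223; N = 928.
Expected count E = 569 × 223 / 928 = 136.7317.
Contribution = (O − E)²/E = (110 − 136.7317)² / 136.7317 = 5.226.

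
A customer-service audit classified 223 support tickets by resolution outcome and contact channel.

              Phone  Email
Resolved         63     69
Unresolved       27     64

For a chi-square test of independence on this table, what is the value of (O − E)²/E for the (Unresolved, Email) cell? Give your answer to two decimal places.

Row total (Unresolved) = 91; column total (Email) = 133; N = 223.
Expected count E = 91 × 133 / 223 = 54.274.
Contribution = (O − E)²/E = (64 − 54.274)² / 54.274 = 1.74.

1.74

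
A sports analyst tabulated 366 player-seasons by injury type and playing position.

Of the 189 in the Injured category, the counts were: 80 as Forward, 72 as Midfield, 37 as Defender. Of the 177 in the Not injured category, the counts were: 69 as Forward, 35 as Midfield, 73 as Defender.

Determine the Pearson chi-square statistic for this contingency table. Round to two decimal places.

25.02

Row totals: 189, 177. Column totals: 149, 107, 110. Grand total N = 366.
Expected counts (row total × column total / N):
  Injured, Forward: 189×149/366 = 76.943
  Injured, Midfield: 189×107/366 = 55.254
  Injured, Defender: 189×110/366 = 56.803
  Not injured, Forward: 177×149/366 = 72.057
  Not injured, Midfield: 177×107/366 = 51.746
  Not injured, Defender: 177×110/366 = 53.197
Contributions (O − E)²/E:
  (80 − 76.943)²/76.943 = 0.1215
  (72 − 55.254)²/55.254 = 5.0753
  (37 − 56.803)²/56.803 = 6.9038
  (69 − 72.057)²/72.057 = 0.1297
  (35 − 51.746)²/51.746 = 5.4193
  (73 − 53.197)²/53.197 = 7.3718
χ² = 0.1215 + 5.0753 + 6.9038 + 0.1297 + 5.4193 + 7.3718 = 25.02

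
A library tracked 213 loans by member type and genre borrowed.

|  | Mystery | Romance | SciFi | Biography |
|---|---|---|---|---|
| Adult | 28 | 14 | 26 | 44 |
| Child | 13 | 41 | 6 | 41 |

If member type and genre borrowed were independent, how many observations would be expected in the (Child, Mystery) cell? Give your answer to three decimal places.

Row total (Child) = 101; column total (Mystery) = 41; grand total N = 213.
Expected count = (row total × column total) / N = 101 × 41 / 213 = 19.441.

19.441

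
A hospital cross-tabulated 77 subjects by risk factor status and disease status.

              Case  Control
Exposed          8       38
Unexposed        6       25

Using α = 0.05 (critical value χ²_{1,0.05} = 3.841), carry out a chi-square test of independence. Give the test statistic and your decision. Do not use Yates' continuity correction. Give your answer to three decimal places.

Row totals: 46, 31. Column totals: 14, 63. Grand total N = 77.
Expected counts (row total × column total / N):
  Exposed, Case: 46×14/77 = 8.3636
  Exposed, Control: 46×63/77 = 37.6364
  Unexposed, Case: 31×14/77 = 5.6364
  Unexposed, Control: 31×63/77 = 25.3636
Contributions (O − E)²/E:
  (8 − 8.3636)²/8.3636 = 0.0158
  (38 − 37.6364)²/37.6364 = 0.0035
  (6 − 5.6364)²/5.6364 = 0.0235
  (25 − 25.3636)²/25.3636 = 0.0052
χ² = 0.0158 + 0.0035 + 0.0235 + 0.0052 = 0.048
df = (2−1)(2−1) = 1. Since 0.048 < 3.841, fail to reject the null hypothesis of independence at α = 0.05.

0.048; fail to reject H₀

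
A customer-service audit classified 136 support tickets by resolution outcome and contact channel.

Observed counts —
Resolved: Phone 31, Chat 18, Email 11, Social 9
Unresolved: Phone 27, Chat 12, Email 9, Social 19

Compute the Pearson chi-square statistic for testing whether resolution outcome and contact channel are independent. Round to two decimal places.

5.22

Row totals: 69, 67. Column totals: 58, 30, 20, 28. Grand total N = 136.
Expected counts (row total × column total / N):
  Resolved, Phone: 69×58/136 = 29.426
  Resolved, Chat: 69×30/136 = 15.221
  Resolved, Email: 69×20/136 = 10.147
  Resolved, Social: 69×28/136 = 14.206
  Unresolved, Phone: 67×58/136 = 28.574
  Unresolved, Chat: 67×30/136 = 14.779
  Unresolved, Email: 67×20/136 = 9.853
  Unresolved, Social: 67×28/136 = 13.794
Contributions (O − E)²/E:
  (31 − 29.426)²/29.426 = 0.0842
  (18 − 15.221)²/15.221 = 0.5074
  (11 − 10.147)²/10.147 = 0.0717
  (9 − 14.206)²/14.206 = 1.9078
  (27 − 28.574)²/28.574 = 0.0867
  (12 − 14.779)²/14.779 = 0.5226
  (9 − 9.853)²/9.853 = 0.0738
  (19 − 13.794)²/13.794 = 1.9648
χ² = 0.0842 + 0.5074 + 0.0717 + 1.9078 + 0.0867 + 0.5226 + 0.0738 + 1.9648 = 5.22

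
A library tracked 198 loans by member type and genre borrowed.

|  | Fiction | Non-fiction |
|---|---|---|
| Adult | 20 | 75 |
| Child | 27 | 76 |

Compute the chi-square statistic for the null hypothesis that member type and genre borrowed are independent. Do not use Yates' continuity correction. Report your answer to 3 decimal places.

Row totals: 95, 103. Column totals: 47, 151. Grand total N = 198.
Expected counts (row total × column total / N):
  Adult, Fiction: 95×47/198 = 22.5505
  Adult, Non-fiction: 95×151/198 = 72.4495
  Child, Fiction: 103×47/198 = 24.4495
  Child, Non-fiction: 103×151/198 = 78.5505
Contributions (O − E)²/E:
  (20 − 22.5505)²/22.5505 = 0.2885
  (75 − 72.4495)²/72.4495 = 0.0898
  (27 − 24.4495)²/24.4495 = 0.2661
  (76 − 78.5505)²/78.5505 = 0.0828
χ² = 0.2885 + 0.0898 + 0.2661 + 0.0828 = 0.727

0.727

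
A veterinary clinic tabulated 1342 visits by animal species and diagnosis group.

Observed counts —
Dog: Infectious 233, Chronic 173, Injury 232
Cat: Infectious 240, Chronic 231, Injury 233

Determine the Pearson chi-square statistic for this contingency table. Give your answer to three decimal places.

Row totals: 638, 704. Column totals: 473, 404, 465. Grand total N = 1342.
Expected counts (row total × column total / N):
  Dog, Infectious: 638×473/1342 = 224.8689
  Dog, Chronic: 638×404/1342 = 192.0656
  Dog, Injury: 638×465/1342 = 221.0656
  Cat, Infectious: 704×473/1342 = 248.1311
  Cat, Chronic: 704×404/1342 = 211.9344
  Cat, Injury: 704×465/1342 = 243.9344
Contributions (O − E)²/E:
  (233 − 224.8689)²/224.8689 = 0.2940
  (173 − 192.0656)²/192.0656 = 1.8926
  (232 − 221.0656)²/221.0656 = 0.5408
  (240 − 248.1311)²/248.1311 = 0.2665
  (231 − 211.9344)²/211.9344 = 1.7151
  (233 − 243.9344)²/243.9344 = 0.4901
χ² = 0.2940 + 1.8926 + 0.5408 + 0.2665 + 1.7151 + 0.4901 = 5.199

5.199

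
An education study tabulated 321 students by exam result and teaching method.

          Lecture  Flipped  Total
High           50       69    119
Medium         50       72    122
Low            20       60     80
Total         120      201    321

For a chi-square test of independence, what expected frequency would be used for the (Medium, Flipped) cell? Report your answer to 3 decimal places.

Row total (Medium) = 122; column total (Flipped) = 201; grand total N = 321.
Expected count = (row total × column total) / N = 122 × 201 / 321 = 76.393.

76.393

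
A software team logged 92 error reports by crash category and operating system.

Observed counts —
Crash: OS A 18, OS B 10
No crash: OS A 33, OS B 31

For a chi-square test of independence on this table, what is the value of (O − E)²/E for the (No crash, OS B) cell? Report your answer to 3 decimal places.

Row total (No crash) = 64; column total (OS B) = 41; N = 92.
Expected count E = 64 × 41 / 92 = 28.5217.
Contribution = (O − E)²/E = (31 − 28.5217)² / 28.5217 = 0.215.

0.215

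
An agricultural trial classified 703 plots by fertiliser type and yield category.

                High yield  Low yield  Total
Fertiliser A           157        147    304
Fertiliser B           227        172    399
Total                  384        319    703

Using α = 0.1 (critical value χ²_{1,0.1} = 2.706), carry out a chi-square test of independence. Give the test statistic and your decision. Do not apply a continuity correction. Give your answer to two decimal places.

1.92; fail to reject H₀

Grand total N = 703.
Expected counts (row total × column total / N):
  Fertiliser A, High yield: 304×384/703 = 166.054
  Fertiliser A, Low yield: 304×319/703 = 137.946
  Fertiliser B, High yield: 399×384/703 = 217.946
  Fertiliser B, Low yield: 399×319/703 = 181.054
Contributions (O − E)²/E:
  (157 − 166.054)²/166.054 = 0.4937
  (147 − 137.946)²/137.946 = 0.5943
  (227 − 217.946)²/217.946 = 0.3761
  (172 − 181.054)²/181.054 = 0.4528
χ² = 0.4937 + 0.5943 + 0.3761 + 0.4528 = 1.92
df = (2−1)(2−1) = 1. Since 1.92 < 2.706, fail to reject the null hypothesis of independence at α = 0.1.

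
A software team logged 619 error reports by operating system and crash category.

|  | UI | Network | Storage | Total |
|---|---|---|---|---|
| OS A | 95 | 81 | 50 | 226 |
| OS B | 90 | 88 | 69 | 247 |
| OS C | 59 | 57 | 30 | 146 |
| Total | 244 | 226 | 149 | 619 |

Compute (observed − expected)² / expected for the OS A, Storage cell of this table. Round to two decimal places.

0.36

Row total (OS A) = 226; column total (Storage) = 149; N = 619.
Expected count E = 226 × 149 / 619 = 54.401.
Contribution = (O − E)²/E = (50 − 54.401)² / 54.401 = 0.36.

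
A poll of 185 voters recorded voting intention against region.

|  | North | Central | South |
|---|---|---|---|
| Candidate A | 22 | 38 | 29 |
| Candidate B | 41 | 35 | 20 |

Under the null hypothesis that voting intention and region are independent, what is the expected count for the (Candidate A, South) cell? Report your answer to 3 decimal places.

Row total (Candidate A) = 89; column total (South) = 49; grand total N = 185.
Expected count = (row total × column total) / N = 89 × 49 / 185 = 23.573.

23.573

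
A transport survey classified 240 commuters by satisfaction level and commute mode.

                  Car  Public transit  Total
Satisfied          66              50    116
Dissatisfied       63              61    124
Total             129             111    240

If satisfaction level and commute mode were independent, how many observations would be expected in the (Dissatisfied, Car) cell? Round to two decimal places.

Row total (Dissatisfied) = 124; column total (Car) = 129; grand total N = 240.
Expected count = (row total × column total) / N = 124 × 129 / 240 = 66.65.

66.65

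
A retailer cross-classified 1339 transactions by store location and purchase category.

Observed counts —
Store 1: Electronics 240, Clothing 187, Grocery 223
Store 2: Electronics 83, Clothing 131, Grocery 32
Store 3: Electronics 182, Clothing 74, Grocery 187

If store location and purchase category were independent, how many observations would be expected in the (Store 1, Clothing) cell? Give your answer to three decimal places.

190.291

Row total (Store 1) = 650; column total (Clothing) = 392; grand total N = 1339.
Expected count = (row total × column total) / N = 650 × 392 / 1339 = 190.291.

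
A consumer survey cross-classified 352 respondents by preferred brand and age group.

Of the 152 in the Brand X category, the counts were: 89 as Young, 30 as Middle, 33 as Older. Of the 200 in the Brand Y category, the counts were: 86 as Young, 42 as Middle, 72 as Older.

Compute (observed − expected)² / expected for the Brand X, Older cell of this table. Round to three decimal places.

Row total (Brand X) = 152; column total (Older) = 105; N = 352.
Expected count E = 152 × 105 / 352 = 45.3409.
Contribution = (O − E)²/E = (33 − 45.3409)² / 45.3409 = 3.359.

3.359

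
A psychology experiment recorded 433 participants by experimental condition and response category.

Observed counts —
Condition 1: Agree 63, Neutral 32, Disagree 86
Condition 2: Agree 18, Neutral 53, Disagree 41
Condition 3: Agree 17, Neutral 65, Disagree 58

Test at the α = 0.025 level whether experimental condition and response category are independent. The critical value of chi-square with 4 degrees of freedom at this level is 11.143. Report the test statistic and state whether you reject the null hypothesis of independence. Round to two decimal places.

48.64; reject H₀

Row totals: 181, 112, 140. Column totals: 98, 150, 185. Grand total N = 433.
Expected counts (row total × column total / N):
  Condition 1, Agree: 181×98/433 = 40.965
  Condition 1, Neutral: 181×150/433 = 62.702
  Condition 1, Disagree: 181×185/433 = 77.333
  Condition 2, Agree: 112×98/433 = 25.349
  Condition 2, Neutral: 112×150/433 = 38.799
  Condition 2, Disagree: 112×185/433 = 47.852
  Condition 3, Agree: 140×98/433 = 31.686
  Condition 3, Neutral: 140×150/433 = 48.499
  Condition 3, Disagree: 140×185/433 = 59.815
Contributions (O − E)²/E:
  (63 − 40.965)²/40.965 = 11.8526
  (32 − 62.702)²/62.702 = 15.0332
  (86 − 77.333)²/77.333 = 0.9713
  (18 − 25.349)²/25.349 = 2.1306
  (53 − 38.799)²/38.799 = 5.1978
  (41 − 47.852)²/47.852 = 0.9811
  (17 − 31.686)²/31.686 = 6.8067
  (65 − 48.499)²/48.499 = 5.6142
  (58 − 59.815)²/59.815 = 0.0551
χ² = 11.8526 + 15.0332 + 0.9713 + 2.1306 + 5.1978 + 0.9811 + 6.8067 + 5.6142 + 0.0551 = 48.64
df = (3−1)(3−1) = 4. Since 48.64 > 11.143, reject the null hypothesis of independence at α = 0.025.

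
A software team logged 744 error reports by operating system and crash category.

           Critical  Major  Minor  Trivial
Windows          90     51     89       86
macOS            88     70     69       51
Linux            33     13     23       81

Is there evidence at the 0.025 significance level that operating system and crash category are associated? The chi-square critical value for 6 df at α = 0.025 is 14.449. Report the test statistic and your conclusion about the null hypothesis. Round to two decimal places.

69.04; reject H₀

Row totals: 316, 278, 150. Column totals: 211, 134, 181, 218. Grand total N = 744.
Expected counts (row total × column total / N):
  Windows, Critical: 316×211/744 = 89.618
  Windows, Major: 316×134/744 = 56.914
  Windows, Minor: 316×181/744 = 76.876
  Windows, Trivial: 316×218/744 = 92.591
  macOS, Critical: 278×211/744 = 78.841
  macOS, Major: 278×134/744 = 50.070
  macOS, Minor: 278×181/744 = 67.632
  macOS, Trivial: 278×218/744 = 81.457
  Linux, Critical: 150×211/744 = 42.540
  Linux, Major: 150×134/744 = 27.016
  Linux, Minor: 150×181/744 = 36.492
  Linux, Trivial: 150×218/744 = 43.952
Contributions (O − E)²/E:
  (90 − 89.618)²/89.618 = 0.0016
  (51 − 56.914)²/56.914 = 0.6145
  (89 − 76.876)²/76.876 = 1.9121
  (86 − 92.591)²/92.591 = 0.4692
  (88 − 78.841)²/78.841 = 1.0640
  (70 − 50.070)²/50.070 = 7.9330
  (69 − 67.632)²/67.632 = 0.0277
  (51 − 81.457)²/81.457 = 11.3880
  (33 − 42.540)²/42.540 = 2.1394
  (13 − 27.016)²/27.016 = 7.2716
  (23 − 36.492)²/36.492 = 4.9883
  (81 − 43.952)²/43.952 = 31.2285
χ² = 0.0016 + 0.6145 + 1.9121 + 0.4692 + 1.0640 + 7.9330 + 0.0277 + 11.3880 + 2.1394 + 7.2716 + 4.9883 + 31.2285 = 69.04
df = (3−1)(4−1) = 6. Since 69.04 > 14.449, reject the null hypothesis of independence at α = 0.025.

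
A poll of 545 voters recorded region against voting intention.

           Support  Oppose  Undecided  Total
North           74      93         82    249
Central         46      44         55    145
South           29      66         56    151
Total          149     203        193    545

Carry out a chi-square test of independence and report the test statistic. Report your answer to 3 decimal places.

9.549

Grand total N = 545.
Expected counts (row total × column total / N):
  North, Support: 249×149/545 = 68.07523
  North, Oppose: 249×203/545 = 92.74679
  North, Undecided: 249×193/545 = 88.17798
  Central, Support: 145×149/545 = 39.64220
  Central, Oppose: 145×203/545 = 54.00917
  Central, Undecided: 145×193/545 = 51.34862
  South, Support: 151×149/545 = 41.28257
  South, Oppose: 151×203/545 = 56.24404
  South, Undecided: 151×193/545 = 53.47339
Contributions (O − E)²/E:
  (74 − 68.07523)²/68.07523 = 0.5156
  (93 − 92.74679)²/92.74679 = 0.0007
  (82 − 88.17798)²/88.17798 = 0.4328
  (46 − 39.64220)²/39.64220 = 1.0197
  (44 − 54.00917)²/54.00917 = 1.8549
  (55 − 51.34862)²/51.34862 = 0.2596
  (29 − 41.28257)²/41.28257 = 3.6544
  (66 − 56.24404)²/56.24404 = 1.6922
  (56 − 53.47339)²/53.47339 = 0.1194
χ² = 0.5156 + 0.0007 + 0.4328 + 1.0197 + 1.8549 + 0.2596 + 3.6544 + 1.6922 + 0.1194 = 9.549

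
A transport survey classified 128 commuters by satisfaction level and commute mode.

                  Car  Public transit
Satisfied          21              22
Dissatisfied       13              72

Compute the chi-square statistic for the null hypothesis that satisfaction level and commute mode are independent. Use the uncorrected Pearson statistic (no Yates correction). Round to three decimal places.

16.470

Row totals: 43, 85. Column totals: 34, 94. Grand total N = 128.
Expected counts (row total × column total / N):
  Satisfied, Car: 43×34/128 = 11.4219
  Satisfied, Public transit: 43×94/128 = 31.5781
  Dissatisfied, Car: 85×34/128 = 22.5781
  Dissatisfied, Public transit: 85×94/128 = 62.4219
Contributions (O − E)²/E:
  (21 − 11.4219)²/11.4219 = 8.0319
  (22 − 31.5781)²/31.5781 = 2.9052
  (13 − 22.5781)²/22.5781 = 4.0632
  (72 − 62.4219)²/62.4219 = 1.4697
χ² = 8.0319 + 2.9052 + 4.0632 + 1.4697 = 16.470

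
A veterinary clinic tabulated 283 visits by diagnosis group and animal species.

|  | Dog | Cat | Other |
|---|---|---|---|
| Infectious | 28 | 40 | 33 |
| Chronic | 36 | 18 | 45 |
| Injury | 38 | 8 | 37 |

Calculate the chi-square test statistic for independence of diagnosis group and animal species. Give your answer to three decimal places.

25.853

Row totals: 101, 99, 83. Column totals: 102, 66, 115. Grand total N = 283.
Expected counts (row total × column total / N):
  Infectious, Dog: 101×102/283 = 36.40283
  Infectious, Cat: 101×66/283 = 23.55477
  Infectious, Other: 101×115/283 = 41.04240
  Chronic, Dog: 99×102/283 = 35.68198
  Chronic, Cat: 99×66/283 = 23.08834
  Chronic, Other: 99×115/283 = 40.22968
  Injury, Dog: 83×102/283 = 29.91519
  Injury, Cat: 83×66/283 = 19.35689
  Injury, Other: 83×115/283 = 33.72792
Contributions (O − E)²/E:
  (28 − 36.40283)²/36.40283 = 1.9396
  (40 − 23.55477)²/23.55477 = 11.4816
  (33 − 41.04240)²/41.04240 = 1.5759
  (36 − 35.68198)²/35.68198 = 0.0028
  (18 − 23.08834)²/23.08834 = 1.1214
  (45 − 40.22968)²/40.22968 = 0.5657
  (38 − 29.91519)²/29.91519 = 2.1850
  (8 − 19.35689)²/19.35689 = 6.6632
  (37 − 33.72792)²/33.72792 = 0.3174
χ² = 1.9396 + 11.4816 + 1.5759 + 0.0028 + 1.1214 + 0.5657 + 2.1850 + 6.6632 + 0.3174 = 25.853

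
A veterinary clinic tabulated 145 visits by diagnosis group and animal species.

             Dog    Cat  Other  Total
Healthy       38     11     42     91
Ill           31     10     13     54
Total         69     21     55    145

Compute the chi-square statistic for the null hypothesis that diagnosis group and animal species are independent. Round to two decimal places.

Grand total N = 145.
Expected counts (row total × column total / N):
  Healthy, Dog: 91×69/145 = 43.303
  Healthy, Cat: 91×21/145 = 13.179
  Healthy, Other: 91×55/145 = 34.517
  Ill, Dog: 54×69/145 = 25.697
  Ill, Cat: 54×21/145 = 7.821
  Ill, Other: 54×55/145 = 20.483
Contributions (O − E)²/E:
  (38 − 43.303)²/43.303 = 0.6494
  (11 − 13.179)²/13.179 = 0.3603
  (42 − 34.517)²/34.517 = 1.6223
  (31 − 25.697)²/25.697 = 1.0944
  (10 − 7.821)²/7.821 = 0.6071
  (13 − 20.483)²/20.483 = 2.7337
χ² = 0.6494 + 0.3603 + 1.6223 + 1.0944 + 0.6071 + 2.7337 = 7.07

7.07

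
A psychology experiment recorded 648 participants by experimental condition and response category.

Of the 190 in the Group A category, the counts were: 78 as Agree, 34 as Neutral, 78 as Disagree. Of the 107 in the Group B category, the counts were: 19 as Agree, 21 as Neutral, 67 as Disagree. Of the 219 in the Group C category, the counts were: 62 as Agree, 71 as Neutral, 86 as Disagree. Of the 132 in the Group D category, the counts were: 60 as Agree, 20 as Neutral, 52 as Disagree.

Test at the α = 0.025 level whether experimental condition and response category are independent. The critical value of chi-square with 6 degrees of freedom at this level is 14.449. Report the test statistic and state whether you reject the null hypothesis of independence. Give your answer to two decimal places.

Row totals: 190, 107, 219, 132. Column totals: 219, 146, 283. Grand total N = 648.
Expected counts (row total × column total / N):
  Group A, Agree: 190×219/648 = 64.213
  Group A, Neutral: 190×146/648 = 42.809
  Group A, Disagree: 190×283/648 = 82.978
  Group B, Agree: 107×219/648 = 36.162
  Group B, Neutral: 107×146/648 = 24.108
  Group B, Disagree: 107×283/648 = 46.730
  Group C, Agree: 219×219/648 = 74.014
  Group C, Neutral: 219×146/648 = 49.343
  Group C, Disagree: 219×283/648 = 95.644
  Group D, Agree: 132×219/648 = 44.611
  Group D, Neutral: 132×146/648 = 29.741
  Group D, Disagree: 132×283/648 = 57.648
Contributions (O − E)²/E:
  (78 − 64.213)²/64.213 = 2.9602
  (34 − 42.809)²/42.809 = 1.8127
  (78 − 82.978)²/82.978 = 0.2986
  (19 − 36.162)²/36.162 = 8.1449
  (21 − 24.108)²/24.108 = 0.4007
  (67 − 46.730)²/46.730 = 8.7925
  (62 − 74.014)²/74.014 = 1.9501
  (71 − 49.343)²/49.343 = 9.5054
  (86 − 95.644)²/95.644 = 0.9724
  (60 − 44.611)²/44.611 = 5.3086
  (20 − 29.741)²/29.741 = 3.1904
  (52 − 57.648)²/57.648 = 0.5534
χ² = 2.9602 + 1.8127 + 0.2986 + 8.1449 + 0.4007 + 8.7925 + 1.9501 + 9.5054 + 0.9724 + 5.3086 + 3.1904 + 0.5534 = 43.89
df = (4−1)(3−1) = 6. Since 43.89 > 14.449, reject the null hypothesis of independence at α = 0.025.

43.89; reject H₀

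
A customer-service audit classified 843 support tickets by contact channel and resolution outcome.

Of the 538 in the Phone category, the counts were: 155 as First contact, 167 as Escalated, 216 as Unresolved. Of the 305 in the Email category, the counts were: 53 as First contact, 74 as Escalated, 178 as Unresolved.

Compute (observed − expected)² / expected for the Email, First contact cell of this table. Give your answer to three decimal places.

6.581

Row total (Email) = 305; column total (First contact) = 208; N = 843.
Expected count E = 305 × 208 / 843 = 75.2550.
Contribution = (O − E)²/E = (53 − 75.2550)² / 75.2550 = 6.581.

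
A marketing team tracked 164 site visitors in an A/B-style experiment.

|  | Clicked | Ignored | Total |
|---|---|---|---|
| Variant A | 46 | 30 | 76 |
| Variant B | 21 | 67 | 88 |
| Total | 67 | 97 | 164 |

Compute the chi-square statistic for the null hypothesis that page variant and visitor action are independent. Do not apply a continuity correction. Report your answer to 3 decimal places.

22.685

Grand total N = 164.
Expected counts (row total × column total / N):
  Variant A, Clicked: 76×67/164 = 31.0488
  Variant A, Ignored: 76×97/164 = 44.9512
  Variant B, Clicked: 88×67/164 = 35.9512
  Variant B, Ignored: 88×97/164 = 52.0488
Contributions (O − E)²/E:
  (46 − 31.0488)²/31.0488 = 7.1996
  (30 − 44.9512)²/44.9512 = 4.9729
  (21 − 35.9512)²/35.9512 = 6.2178
  (67 − 52.0488)²/52.0488 = 4.2948
χ² = 7.1996 + 4.9729 + 6.2178 + 4.2948 = 22.685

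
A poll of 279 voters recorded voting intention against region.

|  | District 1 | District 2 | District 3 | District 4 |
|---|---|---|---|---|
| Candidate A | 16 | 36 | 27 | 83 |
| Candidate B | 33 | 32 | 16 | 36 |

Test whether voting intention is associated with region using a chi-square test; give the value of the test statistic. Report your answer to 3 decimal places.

20.793

Row totals: 162, 117. Column totals: 49, 68, 43, 119. Grand total N = 279.
Expected counts (row total × column total / N):
  Candidate A, District 1: 162×49/279 = 28.4516
  Candidate A, District 2: 162×68/279 = 39.4839
  Candidate A, District 3: 162×43/279 = 24.9677
  Candidate A, District 4: 162×119/279 = 69.0968
  Candidate B, District 1: 117×49/279 = 20.5484
  Candidate B, District 2: 117×68/279 = 28.5161
  Candidate B, District 3: 117×43/279 = 18.0323
  Candidate B, District 4: 117×119/279 = 49.9032
Contributions (O − E)²/E:
  (16 − 28.4516)²/28.4516 = 5.4493
  (36 − 39.4839)²/39.4839 = 0.3074
  (27 − 24.9677)²/24.9677 = 0.1654
  (83 − 69.0968)²/69.0968 = 2.7975
  (33 − 20.5484)²/20.5484 = 7.5452
  (32 − 28.5161)²/28.5161 = 0.4256
  (16 − 18.0323)²/18.0323 = 0.2290
  (36 − 49.9032)²/49.9032 = 3.8735
χ² = 5.4493 + 0.3074 + 0.1654 + 2.7975 + 7.5452 + 0.4256 + 0.2290 + 3.8735 = 20.793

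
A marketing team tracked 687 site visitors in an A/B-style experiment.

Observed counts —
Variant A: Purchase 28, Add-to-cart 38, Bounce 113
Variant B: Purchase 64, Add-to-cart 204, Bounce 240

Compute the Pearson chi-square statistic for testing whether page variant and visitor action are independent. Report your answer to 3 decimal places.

20.878

Row totals: 179, 508. Column totals: 92, 242, 353. Grand total N = 687.
Expected counts (row total × column total / N):
  Variant A, Purchase: 179×92/687 = 23.9709
  Variant A, Add-to-cart: 179×242/687 = 63.0539
  Variant A, Bounce: 179×353/687 = 91.9753
  Variant B, Purchase: 508×92/687 = 68.0291
  Variant B, Add-to-cart: 508×242/687 = 178.9461
  Variant B, Bounce: 508×353/687 = 261.0247
Contributions (O − E)²/E:
  (28 − 23.9709)²/23.9709 = 0.6772
  (38 − 63.0539)²/63.0539 = 9.9549
  (113 − 91.9753)²/91.9753 = 4.8061
  (64 − 68.0291)²/68.0291 = 0.2386
  (204 − 178.9461)²/178.9461 = 3.5077
  (240 − 261.0247)²/261.0247 = 1.6935
χ² = 0.6772 + 9.9549 + 4.8061 + 0.2386 + 3.5077 + 1.6935 = 20.878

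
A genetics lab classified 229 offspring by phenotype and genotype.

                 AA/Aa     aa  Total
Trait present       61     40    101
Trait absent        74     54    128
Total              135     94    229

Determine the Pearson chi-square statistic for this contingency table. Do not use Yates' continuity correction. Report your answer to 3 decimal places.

Grand total N = 229.
Expected counts (row total × column total / N):
  Trait present, AA/Aa: 101×135/229 = 59.5415
  Trait present, aa: 101×94/229 = 41.4585
  Trait absent, AA/Aa: 128×135/229 = 75.4585
  Trait absent, aa: 128×94/229 = 52.5415
Contributions (O − E)²/E:
  (61 − 59.5415)²/59.5415 = 0.0357
  (40 − 41.4585)²/41.4585 = 0.0513
  (74 − 75.4585)²/75.4585 = 0.0282
  (54 − 52.5415)²/52.5415 = 0.0405
χ² = 0.0357 + 0.0513 + 0.0282 + 0.0405 = 0.156

0.156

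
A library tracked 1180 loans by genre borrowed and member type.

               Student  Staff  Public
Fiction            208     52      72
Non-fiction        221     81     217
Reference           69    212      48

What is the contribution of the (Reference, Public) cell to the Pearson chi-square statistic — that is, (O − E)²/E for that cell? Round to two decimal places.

Row total (Reference) = 329; column total (Public) = 337; N = 1180.
Expected count E = 329 × 337 / 1180 = 93.960.
Contribution = (O − E)²/E = (48 − 93.960)² / 93.960 = 22.48.

22.48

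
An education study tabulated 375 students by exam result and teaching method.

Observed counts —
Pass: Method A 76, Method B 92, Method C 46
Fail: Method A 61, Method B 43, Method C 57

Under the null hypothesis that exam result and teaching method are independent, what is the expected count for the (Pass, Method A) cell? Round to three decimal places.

78.181

Row total (Pass) = 214; column total (Method A) = 137; grand total N = 375.
Expected count = (row total × column total) / N = 214 × 137 / 375 = 78.181.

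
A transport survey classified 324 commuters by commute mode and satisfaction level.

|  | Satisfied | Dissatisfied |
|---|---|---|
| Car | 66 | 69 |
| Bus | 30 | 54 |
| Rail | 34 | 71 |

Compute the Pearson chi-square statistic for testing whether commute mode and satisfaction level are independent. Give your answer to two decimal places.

7.62

Row totals: 135, 84, 105. Column totals: 130, 194. Grand total N = 324.
Expected counts (row total × column total / N):
  Car, Satisfied: 135×130/324 = 54.1667
  Car, Dissatisfied: 135×194/324 = 80.8333
  Bus, Satisfied: 84×130/324 = 33.7037
  Bus, Dissatisfied: 84×194/324 = 50.2963
  Rail, Satisfied: 105×130/324 = 42.1296
  Rail, Dissatisfied: 105×194/324 = 62.8704
Contributions (O − E)²/E:
  (66 − 54.1667)²/54.1667 = 2.5851
  (69 − 80.8333)²/80.8333 = 1.7323
  (30 − 33.7037)²/33.7037 = 0.4070
  (54 − 50.2963)²/50.2963 = 0.2727
  (34 − 42.1296)²/42.1296 = 1.5687
  (71 − 62.8704)²/62.8704 = 1.0512
χ² = 2.5851 + 1.7323 + 0.4070 + 0.2727 + 1.5687 + 1.0512 = 7.62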